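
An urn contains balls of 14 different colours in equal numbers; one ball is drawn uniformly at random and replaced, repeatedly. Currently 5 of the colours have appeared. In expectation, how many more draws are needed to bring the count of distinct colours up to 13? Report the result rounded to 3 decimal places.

25.606

From k distinct to k+1 distinct takes on average 14/(14-k) draws.
Sum over k = 5,...,12: E = 14/9 + 14/8 + 14/7 + ... + 14/3 + 14/2 = 25.6056.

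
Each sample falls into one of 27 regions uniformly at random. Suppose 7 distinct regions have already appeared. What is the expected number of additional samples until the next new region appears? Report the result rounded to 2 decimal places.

1.35

Each sample yields a new region with probability (27-7)/27 = 20/27, so the wait is geometric with mean 27/20.
E = 27/20 = 1.350.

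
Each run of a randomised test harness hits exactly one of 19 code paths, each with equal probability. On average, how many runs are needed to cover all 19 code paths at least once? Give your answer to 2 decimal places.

67.41

Split into phases: going from k distinct to k+1 distinct takes on average 19/(19-k) runs.
E[T] = 19/19 + 19/18 + 19/17 + ... + 19/2 + 19/1 = 19·H_{19}.
H_{19} = 3.548, so E[T] = 67.407.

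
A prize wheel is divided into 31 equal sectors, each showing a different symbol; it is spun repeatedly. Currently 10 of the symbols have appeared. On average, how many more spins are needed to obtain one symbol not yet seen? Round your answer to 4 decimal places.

1.4762

Each spin yields a new symbol with probability (31-10)/31 = 21/31, so the wait is geometric with mean 31/21.
E = 31/21 = 1.47619.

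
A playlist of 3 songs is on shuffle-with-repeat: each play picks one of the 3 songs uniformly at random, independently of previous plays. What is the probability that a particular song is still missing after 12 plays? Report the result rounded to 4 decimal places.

On each play the fixed song fails to appear with probability 2/3.
P(still missing after 12) = (2/3)^12 = 0.00771.

0.0077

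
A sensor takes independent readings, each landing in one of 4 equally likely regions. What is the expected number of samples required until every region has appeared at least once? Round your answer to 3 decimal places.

8.333

Split into phases: going from k distinct to k+1 distinct takes on average 4/(4-k) samples.
E[T] = 4/4 + 4/3 + 4/2 + 4/1 = 4·H_{4}.
H_{4} = 2.0833, so E[T] = 8.3333.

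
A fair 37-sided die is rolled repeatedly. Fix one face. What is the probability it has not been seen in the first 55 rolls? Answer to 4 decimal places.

0.2216

On each roll the fixed face fails to appear with probability 36/37.
P(still missing after 55) = (36/37)^55 = 0.22159.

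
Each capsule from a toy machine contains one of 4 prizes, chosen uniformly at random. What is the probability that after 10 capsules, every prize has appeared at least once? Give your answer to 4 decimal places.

Let A_i be the event that prize i is missing after 10 capsules. By inclusion–exclusion on the A_i,
P(all seen) = Σ_{j=0}^{4} (-1)^j C(4,j)((4-j)/4)^10
= 1.00000 - 0.22525 + 0.00586 - 0.00000 + 0.00000
= 0.78060.

0.7806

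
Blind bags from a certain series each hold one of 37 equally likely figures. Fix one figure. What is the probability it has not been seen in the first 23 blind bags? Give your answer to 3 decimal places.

0.532

On each blind bag the fixed figure fails to appear with probability 36/37.
P(still missing after 23) = (36/37)^23 = 0.5325.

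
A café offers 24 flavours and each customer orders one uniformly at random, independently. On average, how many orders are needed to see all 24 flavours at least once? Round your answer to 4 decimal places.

After k distinct flavours have appeared, the next order gives a new one with probability (24-k)/24, so the expected wait for the (k+1)-th is 24/(24-k).
E[T] = 24/24 + 24/23 + 24/22 + ... + 24/2 + 24/1 = 24·H_{24}.
H_{24} = 3.77596, so E[T] = 90.62300.

90.6230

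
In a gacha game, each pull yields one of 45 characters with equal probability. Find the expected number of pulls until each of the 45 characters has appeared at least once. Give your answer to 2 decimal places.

Split into phases: going from k distinct to k+1 distinct takes on average 45/(45-k) pulls.
E[T] = 45/45 + 45/44 + 45/43 + ... + 45/2 + 45/1 = 45·H_{45}.
H_{45} = 4.395, so E[T] = 197.773.

197.77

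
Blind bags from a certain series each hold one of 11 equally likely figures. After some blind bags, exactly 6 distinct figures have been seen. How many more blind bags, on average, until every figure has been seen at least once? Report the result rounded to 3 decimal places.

With k distinct figures already seen, the next new one takes an expected 11/(11-k) blind bags.
Sum over k = 6,...,10: E = 11/5 + 11/4 + 11/3 + 11/2 + 11/1 = 25.1167.

25.117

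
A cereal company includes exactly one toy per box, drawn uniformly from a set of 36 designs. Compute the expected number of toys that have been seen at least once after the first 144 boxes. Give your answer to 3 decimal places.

For each toy, P(seen in 144 boxes) = 1 - (35/36)^144 = 0.9827.
By linearity of expectation, E[distinct seen] = 36·(1 - (35/36)^144) = 35.3769.

35.377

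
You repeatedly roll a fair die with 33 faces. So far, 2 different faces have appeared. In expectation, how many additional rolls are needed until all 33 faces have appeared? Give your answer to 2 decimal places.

The wait to go from k to k+1 distinct faces is geometric with mean 33/(33-k).
Sum over k = 2,...,32: E = 33/31 + 33/30 + 33/29 + ... + 33/2 + 33/1 = 132.899.

132.90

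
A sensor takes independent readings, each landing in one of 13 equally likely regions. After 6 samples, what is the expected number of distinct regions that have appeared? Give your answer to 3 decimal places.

4.958

For each region, P(seen in 6 samples) = 1 - (12/13)^6 = 0.3814.
By linearity of expectation, E[distinct seen] = 13·(1 - (12/13)^6) = 4.9579.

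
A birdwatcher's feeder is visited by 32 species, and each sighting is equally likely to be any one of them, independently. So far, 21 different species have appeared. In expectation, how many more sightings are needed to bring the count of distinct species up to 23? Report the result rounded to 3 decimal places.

With k distinct species already seen, the next new one takes an expected 32/(32-k) sightings.
Sum over k = 21,...,22: E = 32/11 + 32/10 = 6.1091.

6.109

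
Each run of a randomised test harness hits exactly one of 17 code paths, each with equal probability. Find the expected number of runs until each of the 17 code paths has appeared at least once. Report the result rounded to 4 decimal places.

The wait to go from k to k+1 distinct code paths is geometric with mean 17/(17-k).
E[T] = 17/17 + 17/16 + 17/15 + ... + 17/2 + 17/1 = 17·H_{17}.
H_{17} = 3.43955, so E[T] = 58.47239.

58.4724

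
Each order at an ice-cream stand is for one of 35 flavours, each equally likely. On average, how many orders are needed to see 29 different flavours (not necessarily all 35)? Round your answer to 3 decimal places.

With k distinct flavours already seen, the next new one arrives after an expected 35/(35-k) orders.
Sum over k = 0,...,28: E = 35/35 + 35/34 + 35/33 + ... + 35/8 + 35/7 = 59.3873.

59.387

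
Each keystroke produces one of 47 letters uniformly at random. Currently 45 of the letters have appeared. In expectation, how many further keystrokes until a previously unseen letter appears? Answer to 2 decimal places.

23.50

Each keystroke yields a new letter with probability (47-45)/47 = 2/47, so the wait is geometric with mean 47/2.
E = 47/2 = 23.500.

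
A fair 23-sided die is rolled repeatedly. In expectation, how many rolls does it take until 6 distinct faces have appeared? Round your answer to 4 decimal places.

Going from k to k+1 distinct takes a geometric number of rolls with mean 23/(23-k).
Sum over k = 0,...,5: E = 23/23 + 23/22 + 23/21 + 23/20 + 23/19 + 23/18 = 6.77900.

6.7790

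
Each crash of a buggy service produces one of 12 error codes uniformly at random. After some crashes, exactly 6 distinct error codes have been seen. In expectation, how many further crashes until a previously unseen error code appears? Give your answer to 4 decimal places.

2.0000

The number of crashes until the next new error code is geometric with success probability 6/12, so its mean is 12/6.
E = 12/6 = 2.00000.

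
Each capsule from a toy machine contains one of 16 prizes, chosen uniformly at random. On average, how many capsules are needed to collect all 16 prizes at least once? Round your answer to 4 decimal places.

Split into phases: going from k distinct to k+1 distinct takes on average 16/(16-k) capsules.
E[T] = 16/16 + 16/15 + 16/14 + ... + 16/2 + 16/1 = 16·H_{16}.
H_{16} = 3.38073, so E[T] = 54.09166.

54.0917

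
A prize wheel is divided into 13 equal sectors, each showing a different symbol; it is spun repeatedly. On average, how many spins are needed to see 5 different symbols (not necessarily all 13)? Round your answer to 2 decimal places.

6.01

With k distinct symbols already seen, the next new one arrives after an expected 13/(13-k) spins.
Sum over k = 0,...,4: E = 13/13 + 13/12 + 13/11 + 13/10 + 13/9 = 6.010.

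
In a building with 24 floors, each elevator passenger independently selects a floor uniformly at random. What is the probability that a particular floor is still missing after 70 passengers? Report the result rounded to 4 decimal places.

Each passenger misses the fixed floor with probability (24-1)/24 = 23/24, independently.
P(still missing after 70) = (23/24)^70 = 0.05083.

0.0508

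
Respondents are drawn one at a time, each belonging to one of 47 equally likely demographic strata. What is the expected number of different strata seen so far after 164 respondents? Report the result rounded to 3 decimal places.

45.619

For each stratum, P(seen in 164 respondents) = 1 - (46/47)^164 = 0.9706.
By linearity of expectation, E[distinct seen] = 47·(1 - (46/47)^164) = 45.6186.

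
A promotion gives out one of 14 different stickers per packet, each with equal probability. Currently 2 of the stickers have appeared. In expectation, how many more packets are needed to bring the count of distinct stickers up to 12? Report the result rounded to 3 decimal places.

22.445

The wait to go from k to k+1 distinct stickers is geometric with mean 14/(14-k).
Sum over k = 2,...,11: E = 14/12 + 14/11 + 14/10 + ... + 14/4 + 14/3 = 22.4449.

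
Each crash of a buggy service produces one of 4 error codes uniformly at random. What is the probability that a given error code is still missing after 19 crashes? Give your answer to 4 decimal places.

0.0042

Each crash misses the fixed error code with probability (4-1)/4 = 3/4, independently.
P(still missing after 19) = (3/4)^19 = 0.00423.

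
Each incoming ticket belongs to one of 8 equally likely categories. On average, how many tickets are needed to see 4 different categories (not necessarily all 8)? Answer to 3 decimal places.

With k distinct categories already seen, the next new one arrives after an expected 8/(8-k) tickets.
Sum over k = 0,...,3: E = 8/8 + 8/7 + 8/6 + 8/5 = 5.0762.

5.076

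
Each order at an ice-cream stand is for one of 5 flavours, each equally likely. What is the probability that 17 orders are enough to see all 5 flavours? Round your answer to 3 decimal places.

0.889

Let A_i be the event that flavour i is missing after 17 orders. By inclusion–exclusion on the A_i,
P(all seen) = Σ_{j=0}^{5} (-1)^j C(5,j)((5-j)/5)^17
= 1.0000 - 0.1126 + 0.0017 - 0.0000 + 0.0000 - 0.0000
= 0.8891.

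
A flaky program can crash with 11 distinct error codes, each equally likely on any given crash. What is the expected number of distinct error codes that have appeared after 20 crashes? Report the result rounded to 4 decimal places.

For each error code, P(seen in 20 crashes) = 1 - (10/11)^20 = 0.85136.
By linearity of expectation, E[distinct seen] = 11·(1 - (10/11)^20) = 9.36492.

9.3649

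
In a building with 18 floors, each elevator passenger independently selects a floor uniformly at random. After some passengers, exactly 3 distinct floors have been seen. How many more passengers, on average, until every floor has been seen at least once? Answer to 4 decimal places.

From k distinct to k+1 distinct takes on average 18/(18-k) passengers.
Sum over k = 3,...,17: E = 18/15 + 18/14 + 18/13 + ... + 18/2 + 18/1 = 59.72812.

59.7281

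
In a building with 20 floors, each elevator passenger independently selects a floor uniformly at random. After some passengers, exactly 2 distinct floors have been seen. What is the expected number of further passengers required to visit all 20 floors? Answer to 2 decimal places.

69.90

From k distinct to k+1 distinct takes on average 20/(20-k) passengers.
Sum over k = 2,...,19: E = 20/18 + 20/17 + 20/16 + ... + 20/2 + 20/1 = 69.902.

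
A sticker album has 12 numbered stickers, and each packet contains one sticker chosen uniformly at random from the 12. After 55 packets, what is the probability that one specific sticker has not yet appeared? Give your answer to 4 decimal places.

0.0083

Each packet misses the fixed sticker with probability (12-1)/12 = 11/12, independently.
P(still missing after 55) = (11/12)^55 = 0.00835.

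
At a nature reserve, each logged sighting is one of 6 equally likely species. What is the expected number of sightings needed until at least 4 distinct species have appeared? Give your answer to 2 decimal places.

With k distinct species already seen, the next new one arrives after an expected 6/(6-k) sightings.
Sum over k = 0,...,3: E = 6/6 + 6/5 + 6/4 + 6/3 = 5.700.

5.70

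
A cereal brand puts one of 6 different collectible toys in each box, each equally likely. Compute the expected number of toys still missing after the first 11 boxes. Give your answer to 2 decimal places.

0.81

For each toy, P(unseen after 11) = (5/6)^11 = 0.135.
By linearity of expectation, E[unseen] = 6·(5/6)^11 = 0.808.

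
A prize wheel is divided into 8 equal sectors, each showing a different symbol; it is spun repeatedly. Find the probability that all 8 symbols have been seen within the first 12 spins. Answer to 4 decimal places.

0.0933

By inclusion–exclusion over which symbols are missing,
P(all seen) = Σ_{j=0}^{8} (-1)^j C(8,j)((8-j)/8)^12
= 1.00000 - 1.61134 + 0.88694 - 0.19895 + 0.01709 - 0.00043 + 0.00000 - 0.00000 + 0.00000
= 0.09331.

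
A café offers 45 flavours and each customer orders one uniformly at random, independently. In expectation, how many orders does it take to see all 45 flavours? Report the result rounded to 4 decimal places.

The wait to go from k to k+1 distinct flavours is geometric with mean 45/(45-k).
E[T] = 45/45 + 45/44 + 45/43 + ... + 45/2 + 45/1 = 45·H_{45}.
H_{45} = 4.39495, so E[T] = 197.77267.

197.7727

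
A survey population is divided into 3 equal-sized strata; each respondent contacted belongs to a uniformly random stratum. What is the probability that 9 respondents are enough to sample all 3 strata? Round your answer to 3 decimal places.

Let A_i be the event that stratum i is missing after 9 respondents. By inclusion–exclusion on the A_i,
P(all seen) = Σ_{j=0}^{3} (-1)^j C(3,j)((3-j)/3)^9
= 1.0000 - 0.0780 + 0.0002 - 0.0000
= 0.9221.

0.922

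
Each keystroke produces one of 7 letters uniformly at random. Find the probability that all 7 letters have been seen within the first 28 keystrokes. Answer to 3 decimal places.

By inclusion–exclusion over which letters are missing,
P(all seen) = Σ_{j=0}^{7} (-1)^j C(7,j)((7-j)/7)^28
= 1.0000 - 0.0935 + 0.0017 - 0.0000 + 0.0000 - 0.0000 + 0.0000 - 0.0000
= 0.9082.

0.908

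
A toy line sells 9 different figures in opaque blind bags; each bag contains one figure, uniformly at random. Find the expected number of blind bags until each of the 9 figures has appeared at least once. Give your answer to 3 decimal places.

Split into phases: going from k distinct to k+1 distinct takes on average 9/(9-k) blind bags.
E[T] = 9/9 + 9/8 + 9/7 + ... + 9/2 + 9/1 = 9·H_{9}.
H_{9} = 2.8290, so E[T] = 25.4607.

25.461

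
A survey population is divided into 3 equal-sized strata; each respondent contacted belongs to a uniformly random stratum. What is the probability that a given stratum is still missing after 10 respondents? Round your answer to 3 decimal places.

On each respondent the fixed stratum fails to appear with probability 2/3.
P(still missing after 10) = (2/3)^10 = 0.0173.

0.017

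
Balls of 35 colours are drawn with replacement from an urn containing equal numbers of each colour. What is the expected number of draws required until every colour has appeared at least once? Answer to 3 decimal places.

The wait to go from k to k+1 distinct colours is geometric with mean 35/(35-k).
E[T] = 35/35 + 35/34 + 35/33 + ... + 35/2 + 35/1 = 35·H_{35}.
H_{35} = 4.1468, so E[T] = 145.1373.

145.137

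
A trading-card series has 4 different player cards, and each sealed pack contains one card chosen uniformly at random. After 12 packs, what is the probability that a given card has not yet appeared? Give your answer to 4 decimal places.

Each pack misses the fixed card with probability (4-1)/4 = 3/4, independently.
P(still missing after 12) = (3/4)^12 = 0.03168.

0.0317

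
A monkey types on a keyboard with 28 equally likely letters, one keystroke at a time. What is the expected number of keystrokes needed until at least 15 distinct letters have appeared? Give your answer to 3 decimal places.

Going from k to k+1 distinct takes a geometric number of keystrokes with mean 28/(28-k).
Sum over k = 0,...,14: E = 28/28 + 28/27 + 28/26 + ... + 28/15 + 28/14 = 20.9170.

20.917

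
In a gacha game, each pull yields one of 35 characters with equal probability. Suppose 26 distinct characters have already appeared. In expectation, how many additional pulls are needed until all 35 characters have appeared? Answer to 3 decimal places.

99.014

From k distinct to k+1 distinct takes on average 35/(35-k) pulls.
Sum over k = 26,...,34: E = 35/9 + 35/8 + 35/7 + ... + 35/2 + 35/1 = 99.0139.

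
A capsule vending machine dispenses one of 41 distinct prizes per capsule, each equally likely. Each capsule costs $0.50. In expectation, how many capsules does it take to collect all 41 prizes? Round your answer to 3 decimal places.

176.420

After k distinct prizes have appeared, the next capsule gives a new one with probability (41-k)/41, so the expected wait for the (k+1)-th is 41/(41-k).
E[T] = 41/41 + 41/40 + 41/39 + ... + 41/2 + 41/1 = 41·H_{41}.
H_{41} = 4.3029, so E[T] = 176.4203.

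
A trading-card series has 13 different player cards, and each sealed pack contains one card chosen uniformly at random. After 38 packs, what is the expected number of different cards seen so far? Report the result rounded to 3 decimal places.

12.379

For each card, P(seen in 38 packs) = 1 - (12/13)^38 = 0.9522.
By linearity of expectation, E[distinct seen] = 13·(1 - (12/13)^38) = 12.3792.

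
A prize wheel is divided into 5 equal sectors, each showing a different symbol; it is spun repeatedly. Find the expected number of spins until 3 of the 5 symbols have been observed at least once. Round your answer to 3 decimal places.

With k distinct symbols already seen, the next new one arrives after an expected 5/(5-k) spins.
Sum over k = 0,...,2: E = 5/5 + 5/4 + 5/3 = 3.9167.

3.917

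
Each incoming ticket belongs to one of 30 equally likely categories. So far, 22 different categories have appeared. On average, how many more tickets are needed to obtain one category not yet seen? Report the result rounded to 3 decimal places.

The number of tickets until the next new category is geometric with success probability 8/30, so its mean is 30/8.
E = 30/8 = 3.7500.

3.750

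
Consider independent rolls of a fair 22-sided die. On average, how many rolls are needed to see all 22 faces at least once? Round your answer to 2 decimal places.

Split into phases: going from k distinct to k+1 distinct takes on average 22/(22-k) rolls.
E[T] = 22/22 + 22/21 + 22/20 + ... + 22/2 + 22/1 = 22·H_{22}.
H_{22} = 3.691, so E[T] = 81.198.

81.20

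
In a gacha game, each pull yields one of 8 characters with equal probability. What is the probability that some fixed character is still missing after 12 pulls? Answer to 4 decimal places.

On each pull the fixed character fails to appear with probability 7/8.
P(still missing after 12) = (7/8)^12 = 0.20142.

0.2014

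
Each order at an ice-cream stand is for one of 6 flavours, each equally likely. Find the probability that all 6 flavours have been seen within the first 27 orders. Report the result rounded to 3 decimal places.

Let A_i be the event that flavour i is missing after 27 orders. By inclusion–exclusion on the A_i,
P(all seen) = Σ_{j=0}^{6} (-1)^j C(6,j)((6-j)/6)^27
= 1.0000 - 0.0437 + 0.0003 - 0.0000 + 0.0000 - 0.0000 + 0.0000
= 0.9566.

0.957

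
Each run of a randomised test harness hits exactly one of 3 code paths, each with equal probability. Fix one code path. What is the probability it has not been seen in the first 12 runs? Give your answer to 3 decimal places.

Each run misses the fixed code path with probability (3-1)/3 = 2/3, independently.
P(still missing after 12) = (2/3)^12 = 0.0077.

0.008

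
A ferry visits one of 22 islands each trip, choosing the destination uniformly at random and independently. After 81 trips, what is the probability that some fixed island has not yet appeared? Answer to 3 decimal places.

On each trip the fixed island fails to appear with probability 21/22.
P(still missing after 81) = (21/22)^81 = 0.0231.

0.023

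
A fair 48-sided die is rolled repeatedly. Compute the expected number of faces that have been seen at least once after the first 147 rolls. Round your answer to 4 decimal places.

45.8265

For each face, P(seen in 147 rolls) = 1 - (47/48)^147 = 0.95472.
By linearity of expectation, E[distinct seen] = 48·(1 - (47/48)^147) = 45.82648.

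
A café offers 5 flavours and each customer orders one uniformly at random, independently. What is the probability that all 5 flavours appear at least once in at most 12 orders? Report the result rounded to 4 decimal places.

By inclusion–exclusion over which flavours are missing,
P(all seen) = Σ_{j=0}^{5} (-1)^j C(5,j)((5-j)/5)^12
= 1.00000 - 0.34360 + 0.02177 - 0.00017 + 0.00000 - 0.00000
= 0.67800.

0.6780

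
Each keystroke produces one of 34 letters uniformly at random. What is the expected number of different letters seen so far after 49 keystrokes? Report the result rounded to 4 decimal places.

For each letter, P(seen in 49 keystrokes) = 1 - (33/34)^49 = 0.76841.
By linearity of expectation, E[distinct seen] = 34·(1 - (33/34)^49) = 26.12601.

26.1260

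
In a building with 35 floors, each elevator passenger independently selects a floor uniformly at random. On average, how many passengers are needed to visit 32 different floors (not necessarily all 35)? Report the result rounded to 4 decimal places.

80.9707

With k distinct floors already seen, the next new one arrives after an expected 35/(35-k) passengers.
Sum over k = 0,...,31: E = 35/35 + 35/34 + 35/33 + ... + 35/5 + 35/4 = 80.97068.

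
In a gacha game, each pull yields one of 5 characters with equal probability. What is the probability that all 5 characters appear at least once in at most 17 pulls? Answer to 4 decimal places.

0.8891

By inclusion–exclusion over which characters are missing,
P(all seen) = Σ_{j=0}^{5} (-1)^j C(5,j)((5-j)/5)^17
= 1.00000 - 0.11259 + 0.00169 - 0.00000 + 0.00000 - 0.00000
= 0.88910.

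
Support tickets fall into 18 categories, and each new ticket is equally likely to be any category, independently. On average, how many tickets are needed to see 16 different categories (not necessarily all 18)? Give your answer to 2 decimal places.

Going from k to k+1 distinct takes a geometric number of tickets with mean 18/(18-k).
Sum over k = 0,...,15: E = 18/18 + 18/17 + 18/16 + ... + 18/4 + 18/3 = 35.912.

35.91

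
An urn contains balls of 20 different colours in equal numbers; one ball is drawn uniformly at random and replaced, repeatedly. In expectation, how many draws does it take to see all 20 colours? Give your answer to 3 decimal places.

The wait to go from k to k+1 distinct colours is geometric with mean 20/(20-k).
E[T] = 20/20 + 20/19 + 20/18 + ... + 20/2 + 20/1 = 20·H_{20}.
H_{20} = 3.5977, so E[T] = 71.9548.

71.955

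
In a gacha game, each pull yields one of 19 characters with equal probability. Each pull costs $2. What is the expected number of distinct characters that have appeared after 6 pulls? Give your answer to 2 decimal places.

For each character, P(seen in 6 pulls) = 1 - (18/19)^6 = 0.277.
By linearity of expectation, E[distinct seen] = 19·(1 - (18/19)^6) = 5.264.

5.26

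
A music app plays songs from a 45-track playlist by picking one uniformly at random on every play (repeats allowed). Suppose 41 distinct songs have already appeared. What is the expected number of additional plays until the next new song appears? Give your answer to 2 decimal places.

The number of plays until the next new song is geometric with success probability 4/45, so its mean is 45/4.
E = 45/4 = 11.250.

11.25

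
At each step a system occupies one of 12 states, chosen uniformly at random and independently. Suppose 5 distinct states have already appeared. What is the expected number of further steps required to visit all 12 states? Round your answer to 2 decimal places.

From k distinct to k+1 distinct takes on average 12/(12-k) steps.
Sum over k = 5,...,11: E = 12/7 + 12/6 + 12/5 + ... + 12/2 + 12/1 = 31.114.

31.11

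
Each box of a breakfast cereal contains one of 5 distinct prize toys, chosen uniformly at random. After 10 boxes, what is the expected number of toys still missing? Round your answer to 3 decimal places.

0.537

For each toy, P(unseen after 10) = (4/5)^10 = 0.1074.
By linearity of expectation, E[unseen] = 5·(4/5)^10 = 0.5369.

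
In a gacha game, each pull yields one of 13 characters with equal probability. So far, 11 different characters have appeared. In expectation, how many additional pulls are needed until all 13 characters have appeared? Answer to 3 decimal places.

From k distinct to k+1 distinct takes on average 13/(13-k) pulls.
Sum over k = 11,...,12: E = 13/2 + 13/1 = 19.5000.

19.500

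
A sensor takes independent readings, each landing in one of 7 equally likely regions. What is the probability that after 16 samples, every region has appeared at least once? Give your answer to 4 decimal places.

0.4977

Let A_i be the event that region i is missing after 16 samples. By inclusion–exclusion on the A_i,
P(all seen) = Σ_{j=0}^{7} (-1)^j C(7,j)((7-j)/7)^16
= 1.00000 - 0.59422 + 0.09642 - 0.00452 + 0.00005 - 0.00000 + 0.00000 - 0.00000
= 0.49772.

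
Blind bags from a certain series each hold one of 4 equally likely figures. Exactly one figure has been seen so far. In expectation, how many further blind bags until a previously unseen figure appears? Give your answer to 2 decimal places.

The number of blind bags until the next new figure is geometric with success probability 3/4, so its mean is 4/3.
E = 4/3 = 1.333.

1.33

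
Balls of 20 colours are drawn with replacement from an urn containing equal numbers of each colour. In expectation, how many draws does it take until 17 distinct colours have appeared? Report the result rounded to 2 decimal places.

With k distinct colours already seen, the next new one arrives after an expected 20/(20-k) draws.
Sum over k = 0,...,16: E = 20/20 + 20/19 + 20/18 + ... + 20/5 + 20/4 = 35.288.

35.29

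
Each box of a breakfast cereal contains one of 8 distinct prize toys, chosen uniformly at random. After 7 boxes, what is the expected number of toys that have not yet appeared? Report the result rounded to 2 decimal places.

3.14

For each toy, P(unseen after 7) = (7/8)^7 = 0.393.
By linearity of expectation, E[unseen] = 8·(7/8)^7 = 3.142.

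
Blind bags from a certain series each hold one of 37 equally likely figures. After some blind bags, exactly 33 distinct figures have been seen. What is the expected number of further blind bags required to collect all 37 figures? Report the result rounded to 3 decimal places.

With k distinct figures already seen, the next new one takes an expected 37/(37-k) blind bags.
Sum over k = 33,...,36: E = 37/4 + 37/3 + 37/2 + 37/1 = 77.0833.

77.083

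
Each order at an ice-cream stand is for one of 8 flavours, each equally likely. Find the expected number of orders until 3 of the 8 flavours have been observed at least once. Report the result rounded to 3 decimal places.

Going from k to k+1 distinct takes a geometric number of orders with mean 8/(8-k).
Sum over k = 0,...,2: E = 8/8 + 8/7 + 8/6 = 3.4762.

3.476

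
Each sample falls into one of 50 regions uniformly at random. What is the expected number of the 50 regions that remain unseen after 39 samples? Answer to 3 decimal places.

For each region, P(unseen after 39) = (49/50)^39 = 0.4548.
By linearity of expectation, E[unseen] = 50·(49/50)^39 = 22.7398.

22.740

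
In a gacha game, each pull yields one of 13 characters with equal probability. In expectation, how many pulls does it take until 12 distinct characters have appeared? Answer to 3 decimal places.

With k distinct characters already seen, the next new one arrives after an expected 13/(13-k) pulls.
Sum over k = 0,...,11: E = 13/13 + 13/12 + 13/11 + ... + 13/3 + 13/2 = 28.3417.

28.342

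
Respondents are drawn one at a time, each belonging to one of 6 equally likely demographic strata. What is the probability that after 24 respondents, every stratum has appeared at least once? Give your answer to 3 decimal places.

By inclusion–exclusion over which strata are missing,
P(all seen) = Σ_{j=0}^{6} (-1)^j C(6,j)((6-j)/6)^24
= 1.0000 - 0.0755 + 0.0009 - 0.0000 + 0.0000 - 0.0000 + 0.0000
= 0.9254.

0.925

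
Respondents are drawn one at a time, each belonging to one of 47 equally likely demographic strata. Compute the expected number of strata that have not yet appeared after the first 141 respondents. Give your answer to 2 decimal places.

2.27

For each stratum, P(unseen after 141) = (46/47)^141 = 0.048.
By linearity of expectation, E[unseen] = 47·(46/47)^141 = 2.265.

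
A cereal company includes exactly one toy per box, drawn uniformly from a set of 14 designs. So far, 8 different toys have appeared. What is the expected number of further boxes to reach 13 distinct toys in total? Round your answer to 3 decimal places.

The wait to go from k to k+1 distinct toys is geometric with mean 14/(14-k).
Sum over k = 8,...,12: E = 14/6 + 14/5 + 14/4 + 14/3 + 14/2 = 20.3000.

20.300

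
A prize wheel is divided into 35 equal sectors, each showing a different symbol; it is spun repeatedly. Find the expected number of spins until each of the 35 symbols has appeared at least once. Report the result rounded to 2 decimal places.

The wait to go from k to k+1 distinct symbols is geometric with mean 35/(35-k).
E[T] = 35/35 + 35/34 + 35/33 + ... + 35/2 + 35/1 = 35·H_{35}.
H_{35} = 4.147, so E[T] = 145.137.

145.14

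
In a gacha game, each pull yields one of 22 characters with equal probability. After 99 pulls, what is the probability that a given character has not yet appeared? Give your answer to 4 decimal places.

0.0100

On each pull the fixed character fails to appear with probability 21/22.
P(still missing after 99) = (21/22)^99 = 0.01000.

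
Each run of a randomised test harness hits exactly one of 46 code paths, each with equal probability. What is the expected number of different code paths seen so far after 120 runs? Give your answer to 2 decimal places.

For each code path, P(seen in 120 runs) = 1 - (45/46)^120 = 0.928.
By linearity of expectation, E[distinct seen] = 46·(1 - (45/46)^120) = 42.709.

42.71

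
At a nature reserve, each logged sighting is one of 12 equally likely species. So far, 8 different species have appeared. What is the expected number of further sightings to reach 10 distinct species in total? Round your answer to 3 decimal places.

With k distinct species already seen, the next new one takes an expected 12/(12-k) sightings.
Sum over k = 8,...,9: E = 12/4 + 12/3 = 7.0000.

7.000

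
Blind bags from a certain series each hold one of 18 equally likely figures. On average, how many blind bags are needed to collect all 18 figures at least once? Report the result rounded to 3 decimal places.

After k distinct figures have appeared, the next blind bag gives a new one with probability (18-k)/18, so the expected wait for the (k+1)-th is 18/(18-k).
E[T] = 18/18 + 18/17 + 18/16 + ... + 18/2 + 18/1 = 18·H_{18}.
H_{18} = 3.4951, so E[T] = 62.9119.

62.912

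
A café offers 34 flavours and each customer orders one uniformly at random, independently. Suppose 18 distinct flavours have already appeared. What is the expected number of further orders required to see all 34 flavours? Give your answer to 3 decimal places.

114.945

From k distinct to k+1 distinct takes on average 34/(34-k) orders.
Sum over k = 18,...,33: E = 34/16 + 34/15 + 34/14 + ... + 34/2 + 34/1 = 114.9448.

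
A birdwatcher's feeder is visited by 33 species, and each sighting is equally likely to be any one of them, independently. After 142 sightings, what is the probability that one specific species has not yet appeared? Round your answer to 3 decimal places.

0.013

On each sighting the fixed species fails to appear with probability 32/33.
P(still missing after 142) = (32/33)^142 = 0.0127.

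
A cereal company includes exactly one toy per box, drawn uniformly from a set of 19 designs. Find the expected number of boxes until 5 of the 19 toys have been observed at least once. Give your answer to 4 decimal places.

5.6274

Going from k to k+1 distinct takes a geometric number of boxes with mean 19/(19-k).
Sum over k = 0,...,4: E = 19/19 + 19/18 + 19/17 + 19/16 + 19/15 = 5.62737.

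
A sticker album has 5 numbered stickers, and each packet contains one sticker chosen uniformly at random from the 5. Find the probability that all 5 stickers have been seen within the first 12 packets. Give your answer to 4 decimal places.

By inclusion–exclusion over which stickers are missing,
P(all seen) = Σ_{j=0}^{5} (-1)^j C(5,j)((5-j)/5)^12
= 1.00000 - 0.34360 + 0.02177 - 0.00017 + 0.00000 - 0.00000
= 0.67800.

0.6780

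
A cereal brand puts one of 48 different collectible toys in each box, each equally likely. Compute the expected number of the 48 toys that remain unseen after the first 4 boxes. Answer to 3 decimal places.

44.123

For each toy, P(unseen after 4) = (47/48)^4 = 0.9192.
By linearity of expectation, E[unseen] = 48·(47/48)^4 = 44.1233.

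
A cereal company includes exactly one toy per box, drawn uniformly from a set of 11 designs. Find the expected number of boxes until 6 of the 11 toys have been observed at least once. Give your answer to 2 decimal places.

Going from k to k+1 distinct takes a geometric number of boxes with mean 11/(11-k).
Sum over k = 0,...,5: E = 11/11 + 11/10 + 11/9 + 11/8 + 11/7 + 11/6 = 8.102.

8.10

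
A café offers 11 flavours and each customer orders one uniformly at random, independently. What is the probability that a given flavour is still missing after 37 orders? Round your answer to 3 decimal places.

0.029

Each order misses the fixed flavour with probability (11-1)/11 = 10/11, independently.
P(still missing after 37) = (10/11)^37 = 0.0294.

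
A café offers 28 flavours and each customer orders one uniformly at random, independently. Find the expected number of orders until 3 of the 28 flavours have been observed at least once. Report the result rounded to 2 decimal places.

Going from k to k+1 distinct takes a geometric number of orders with mean 28/(28-k).
Sum over k = 0,...,2: E = 28/28 + 28/27 + 28/26 = 3.114.

3.11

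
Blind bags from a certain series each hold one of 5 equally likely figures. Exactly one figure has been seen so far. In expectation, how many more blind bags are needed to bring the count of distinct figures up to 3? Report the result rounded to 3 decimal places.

2.917

The wait to go from k to k+1 distinct figures is geometric with mean 5/(5-k).
Sum over k = 1,...,2: E = 5/4 + 5/3 = 2.9167.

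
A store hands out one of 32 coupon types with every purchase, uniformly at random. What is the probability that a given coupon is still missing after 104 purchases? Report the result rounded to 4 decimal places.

0.0368

On each purchase the fixed coupon fails to appear with probability 31/32.
P(still missing after 104) = (31/32)^104 = 0.03681.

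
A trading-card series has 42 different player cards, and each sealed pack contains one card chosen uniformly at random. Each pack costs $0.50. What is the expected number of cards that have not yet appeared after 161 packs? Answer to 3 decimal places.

0.868

For each card, P(unseen after 161) = (41/42)^161 = 0.0207.
By linearity of expectation, E[unseen] = 42·(41/42)^161 = 0.8676.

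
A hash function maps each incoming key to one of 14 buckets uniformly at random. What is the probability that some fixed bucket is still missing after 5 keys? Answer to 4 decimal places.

Each key misses the fixed bucket with probability (14-1)/14 = 13/14, independently.
P(still missing after 5) = (13/14)^5 = 0.69036.

0.6904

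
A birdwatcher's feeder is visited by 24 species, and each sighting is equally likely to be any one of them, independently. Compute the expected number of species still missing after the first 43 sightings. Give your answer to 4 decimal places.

3.8497

For each species, P(unseen after 43) = (23/24)^43 = 0.16040.
By linearity of expectation, E[unseen] = 24·(23/24)^43 = 3.84968.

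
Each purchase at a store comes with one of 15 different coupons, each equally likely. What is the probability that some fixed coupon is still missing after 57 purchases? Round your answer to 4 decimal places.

Each purchase misses the fixed coupon with probability (15-1)/15 = 14/15, independently.
P(still missing after 57) = (14/15)^57 = 0.01959.

0.0196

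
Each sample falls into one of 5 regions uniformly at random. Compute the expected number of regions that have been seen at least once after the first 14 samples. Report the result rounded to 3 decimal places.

4.780

For each region, P(seen in 14 samples) = 1 - (4/5)^14 = 0.9560.
By linearity of expectation, E[distinct seen] = 5·(1 - (4/5)^14) = 4.7801.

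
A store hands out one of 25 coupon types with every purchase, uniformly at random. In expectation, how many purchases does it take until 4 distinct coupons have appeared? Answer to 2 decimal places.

With k distinct coupons already seen, the next new one arrives after an expected 25/(25-k) purchases.
Sum over k = 0,...,3: E = 25/25 + 25/24 + 25/23 + 25/22 = 4.265.

4.26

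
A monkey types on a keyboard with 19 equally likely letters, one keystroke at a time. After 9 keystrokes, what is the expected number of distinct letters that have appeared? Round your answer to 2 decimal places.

For each letter, P(seen in 9 keystrokes) = 1 - (18/19)^9 = 0.385.
By linearity of expectation, E[distinct seen] = 19·(1 - (18/19)^9) = 7.321.

7.32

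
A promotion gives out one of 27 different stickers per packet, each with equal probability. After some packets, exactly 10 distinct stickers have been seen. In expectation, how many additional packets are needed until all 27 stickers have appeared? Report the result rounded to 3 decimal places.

92.868

The wait to go from k to k+1 distinct stickers is geometric with mean 27/(27-k).
Sum over k = 10,...,26: E = 27/17 + 27/16 + 27/15 + ... + 27/2 + 27/1 = 92.8679.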